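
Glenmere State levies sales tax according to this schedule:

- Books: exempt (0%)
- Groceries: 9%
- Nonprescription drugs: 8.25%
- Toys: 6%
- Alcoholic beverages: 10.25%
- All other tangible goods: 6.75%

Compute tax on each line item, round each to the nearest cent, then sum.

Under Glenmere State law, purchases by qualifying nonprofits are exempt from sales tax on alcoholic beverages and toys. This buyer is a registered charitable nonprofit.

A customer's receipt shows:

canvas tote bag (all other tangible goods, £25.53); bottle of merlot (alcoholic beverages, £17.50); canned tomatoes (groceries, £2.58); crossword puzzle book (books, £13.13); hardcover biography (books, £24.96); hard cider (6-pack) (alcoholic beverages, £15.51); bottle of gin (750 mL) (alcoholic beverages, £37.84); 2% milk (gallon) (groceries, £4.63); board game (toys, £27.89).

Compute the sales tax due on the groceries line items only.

Canned tomatoes £2.58: groceries → 9% → £0.23
2% milk (gallon) £4.63: groceries → 9% → £0.42
Tax on groceries = £0.23 + £0.42 = £0.65

£0.65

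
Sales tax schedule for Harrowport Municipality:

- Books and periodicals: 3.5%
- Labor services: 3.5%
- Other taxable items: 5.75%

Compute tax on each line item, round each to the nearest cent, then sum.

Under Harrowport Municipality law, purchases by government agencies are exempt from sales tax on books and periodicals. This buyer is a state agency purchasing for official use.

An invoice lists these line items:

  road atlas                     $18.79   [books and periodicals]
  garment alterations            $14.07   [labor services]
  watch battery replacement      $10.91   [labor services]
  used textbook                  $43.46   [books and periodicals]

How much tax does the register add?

Road atlas $18.79: books and periodicals, buyer-exempt → 0% → $0.00
Garment alterations $14.07: labor services → 3.5% → $0.49
Watch battery replacement $10.91: labor services → 3.5% → $0.38
Used textbook $43.46: books and periodicals, buyer-exempt → 0% → $0.00
Total tax = $0.49 + $0.38 = $0.87

$0.87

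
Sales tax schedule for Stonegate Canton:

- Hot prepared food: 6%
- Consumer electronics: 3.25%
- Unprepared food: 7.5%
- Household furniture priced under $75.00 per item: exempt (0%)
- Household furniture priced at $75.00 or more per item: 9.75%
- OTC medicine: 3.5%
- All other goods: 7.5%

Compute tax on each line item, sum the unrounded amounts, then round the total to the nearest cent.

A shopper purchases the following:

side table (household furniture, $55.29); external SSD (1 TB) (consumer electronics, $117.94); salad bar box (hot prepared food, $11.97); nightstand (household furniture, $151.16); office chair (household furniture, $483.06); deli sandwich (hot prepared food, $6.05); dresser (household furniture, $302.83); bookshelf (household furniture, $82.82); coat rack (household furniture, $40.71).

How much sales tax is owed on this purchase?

Side table $55.29: household furniture, under $75.00 → 0% → $0.00
External SSD (1 TB) $117.94: consumer electronics → 3.25% → $3.83305
Salad bar box $11.97: hot prepared food → 6% → $0.7182
Nightstand $151.16: household furniture, $75.00 or more → 9.75% → $14.7381
Office chair $483.06: household furniture, $75.00 or more → 9.75% → $47.09835
Deli sandwich $6.05: hot prepared food → 6% → $0.363
Dresser $302.83: household furniture, $75.00 or more → 9.75% → $29.525925
Bookshelf $82.82: household furniture, $75.00 or more → 9.75% → $8.07495
Coat rack $40.71: household furniture, under $75.00 → 0% → $0.00
Unrounded tax sum = $104.351575 → $104.35

$104.35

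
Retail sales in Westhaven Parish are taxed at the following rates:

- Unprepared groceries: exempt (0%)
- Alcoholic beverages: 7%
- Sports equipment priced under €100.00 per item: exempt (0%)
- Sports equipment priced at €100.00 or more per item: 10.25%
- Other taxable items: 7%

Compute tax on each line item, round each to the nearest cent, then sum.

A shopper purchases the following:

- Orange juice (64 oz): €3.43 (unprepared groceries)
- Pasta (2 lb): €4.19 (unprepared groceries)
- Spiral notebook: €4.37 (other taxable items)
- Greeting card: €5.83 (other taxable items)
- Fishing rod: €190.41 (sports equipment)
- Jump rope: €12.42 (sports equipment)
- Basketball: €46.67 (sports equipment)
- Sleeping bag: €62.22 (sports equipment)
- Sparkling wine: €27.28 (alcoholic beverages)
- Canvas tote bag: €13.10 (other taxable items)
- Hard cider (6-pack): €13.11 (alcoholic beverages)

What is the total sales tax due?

€23.99

Orange juice (64 oz) €3.43: unprepared groceries → 0% → €0.00
Pasta (2 lb) €4.19: unprepared groceries → 0% → €0.00
Spiral notebook €4.37: other taxable items → 7% → €0.31
Greeting card €5.83: other taxable items → 7% → €0.41
Fishing rod €190.41: sports equipment, €100.00 or more → 10.25% → €19.52
Jump rope €12.42: sports equipment, under €100.00 → 0% → €0.00
Basketball €46.67: sports equipment, under €100.00 → 0% → €0.00
Sleeping bag €62.22: sports equipment, under €100.00 → 0% → €0.00
Sparkling wine €27.28: alcoholic beverages → 7% → €1.91
Canvas tote bag €13.10: other taxable items → 7% → €0.92
Hard cider (6-pack) €13.11: alcoholic beverages → 7% → €0.92
Total tax = €0.31 + €0.41 + €19.52 + €1.91 + €0.92 + €0.92 = €23.99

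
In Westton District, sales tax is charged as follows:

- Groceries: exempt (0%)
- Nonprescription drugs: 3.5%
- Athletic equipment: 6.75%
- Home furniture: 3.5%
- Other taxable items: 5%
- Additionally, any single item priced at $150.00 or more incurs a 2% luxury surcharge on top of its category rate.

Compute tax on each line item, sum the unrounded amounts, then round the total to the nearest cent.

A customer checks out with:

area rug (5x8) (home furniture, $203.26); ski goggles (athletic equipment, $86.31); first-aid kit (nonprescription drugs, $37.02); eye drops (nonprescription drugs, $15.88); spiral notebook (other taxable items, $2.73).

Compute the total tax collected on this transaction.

$18.99

Area rug (5x8) $203.26: home furniture → 3.5% + 2% surcharge = 5.5% → $11.1793
Ski goggles $86.31: athletic equipment → 6.75% → $5.825925
First-aid kit $37.02: nonprescription drugs → 3.5% → $1.2957
Eye drops $15.88: nonprescription drugs → 3.5% → $0.5558
Spiral notebook $2.73: other taxable items → 5% → $0.1365
Unrounded tax sum = $18.993225 → $18.99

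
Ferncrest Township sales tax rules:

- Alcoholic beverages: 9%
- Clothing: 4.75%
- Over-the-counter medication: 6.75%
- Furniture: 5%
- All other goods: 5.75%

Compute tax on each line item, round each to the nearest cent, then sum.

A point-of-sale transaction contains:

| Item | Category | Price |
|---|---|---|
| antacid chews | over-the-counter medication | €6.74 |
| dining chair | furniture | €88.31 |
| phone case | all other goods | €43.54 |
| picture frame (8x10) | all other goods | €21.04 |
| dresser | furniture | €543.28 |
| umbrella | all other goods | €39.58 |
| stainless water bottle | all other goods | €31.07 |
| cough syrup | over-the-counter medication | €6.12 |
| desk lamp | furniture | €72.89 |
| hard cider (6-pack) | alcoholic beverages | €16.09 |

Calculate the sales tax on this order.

€45.31

Antacid chews €6.74: over-the-counter medication → 6.75% → €0.45
Dining chair €88.31: furniture → 5% → €4.42
Phone case €43.54: all other goods → 5.75% → €2.50
Picture frame (8x10) €21.04: all other goods → 5.75% → €1.21
Dresser €543.28: furniture → 5% → €27.16
Umbrella €39.58: all other goods → 5.75% → €2.28
Stainless water bottle €31.07: all other goods → 5.75% → €1.79
Cough syrup €6.12: over-the-counter medication → 6.75% → €0.41
Desk lamp €72.89: furniture → 5% → €3.64
Hard cider (6-pack) €16.09: alcoholic beverages → 9% → €1.45
Total tax = €0.45 + €4.42 + €2.50 + €1.21 + €27.16 + €2.28 + €1.79 + €0.41 + €3.64 + €1.45 = €45.31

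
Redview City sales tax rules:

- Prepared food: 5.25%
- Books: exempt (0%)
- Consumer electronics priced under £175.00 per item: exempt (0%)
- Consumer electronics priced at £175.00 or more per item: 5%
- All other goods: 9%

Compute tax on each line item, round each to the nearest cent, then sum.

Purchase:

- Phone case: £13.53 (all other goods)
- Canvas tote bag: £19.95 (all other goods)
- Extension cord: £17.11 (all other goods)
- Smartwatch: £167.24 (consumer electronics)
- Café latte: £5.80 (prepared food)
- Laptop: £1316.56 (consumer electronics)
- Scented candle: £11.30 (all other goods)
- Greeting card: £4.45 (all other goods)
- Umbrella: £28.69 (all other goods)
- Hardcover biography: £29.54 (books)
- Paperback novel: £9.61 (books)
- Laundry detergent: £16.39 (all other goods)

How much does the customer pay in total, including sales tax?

£1716.34

Phone case £13.53: all other goods → 9% → £1.22
Canvas tote bag £19.95: all other goods → 9% → £1.80
Extension cord £17.11: all other goods → 9% → £1.54
Smartwatch £167.24: consumer electronics, under £175.00 → 0% → £0.00
Café latte £5.80: prepared food → 5.25% → £0.30
Laptop £1316.56: consumer electronics, £175.00 or more → 5% → £65.83
Scented candle £11.30: all other goods → 9% → £1.02
Greeting card £4.45: all other goods → 9% → £0.40
Umbrella £28.69: all other goods → 9% → £2.58
Hardcover biography £29.54: books → 0% → £0.00
Paperback novel £9.61: books → 0% → £0.00
Laundry detergent £16.39: all other goods → 9% → £1.48
Subtotal = £1640.17; tax = £76.17; total due = £1716.34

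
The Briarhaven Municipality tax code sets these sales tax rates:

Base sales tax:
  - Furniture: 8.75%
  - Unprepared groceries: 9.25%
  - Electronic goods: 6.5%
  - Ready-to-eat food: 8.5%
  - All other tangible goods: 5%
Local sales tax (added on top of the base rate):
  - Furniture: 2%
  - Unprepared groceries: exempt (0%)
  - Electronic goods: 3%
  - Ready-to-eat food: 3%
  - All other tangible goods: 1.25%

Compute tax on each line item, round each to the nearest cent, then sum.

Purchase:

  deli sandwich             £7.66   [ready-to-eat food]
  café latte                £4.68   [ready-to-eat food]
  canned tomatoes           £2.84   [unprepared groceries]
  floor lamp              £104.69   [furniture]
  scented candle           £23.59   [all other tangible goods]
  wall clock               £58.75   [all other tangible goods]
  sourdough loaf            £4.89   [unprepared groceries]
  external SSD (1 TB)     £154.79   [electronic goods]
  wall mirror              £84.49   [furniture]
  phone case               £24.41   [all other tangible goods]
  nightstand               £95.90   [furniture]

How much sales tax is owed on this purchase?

£54.15

Deli sandwich £7.66: ready-to-eat food → 8.5% + 3% local = 11.5% → £0.88
Café latte £4.68: ready-to-eat food → 8.5% + 3% local = 11.5% → £0.54
Canned tomatoes £2.84: unprepared groceries → 9.25% + 0% local = 9.25% → £0.26
Floor lamp £104.69: furniture → 8.75% + 2% local = 10.75% → £11.25
Scented candle £23.59: all other tangible goods → 5% + 1.25% local = 6.25% → £1.47
Wall clock £58.75: all other tangible goods → 5% + 1.25% local = 6.25% → £3.67
Sourdough loaf £4.89: unprepared groceries → 9.25% + 0% local = 9.25% → £0.45
External SSD (1 TB) £154.79: electronic goods → 6.5% + 3% local = 9.5% → £14.71
Wall mirror £84.49: furniture → 8.75% + 2% local = 10.75% → £9.08
Phone case £24.41: all other tangible goods → 5% + 1.25% local = 6.25% → £1.53
Nightstand £95.90: furniture → 8.75% + 2% local = 10.75% → £10.31
Total tax = £0.88 + £0.54 + £0.26 + £11.25 + £1.47 + £3.67 + £0.45 + £14.71 + £9.08 + £1.53 + £10.31 = £54.15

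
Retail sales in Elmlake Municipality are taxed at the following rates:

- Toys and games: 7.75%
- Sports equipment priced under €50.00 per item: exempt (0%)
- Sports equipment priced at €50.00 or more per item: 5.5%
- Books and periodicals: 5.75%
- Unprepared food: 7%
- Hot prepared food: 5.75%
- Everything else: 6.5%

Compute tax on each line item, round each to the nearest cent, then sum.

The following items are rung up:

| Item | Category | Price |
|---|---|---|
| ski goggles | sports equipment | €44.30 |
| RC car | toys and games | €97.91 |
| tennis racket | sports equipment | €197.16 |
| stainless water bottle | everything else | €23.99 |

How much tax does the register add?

€19.99

Ski goggles €44.30: sports equipment, under €50.00 → 0% → €0.00
RC car €97.91: toys and games → 7.75% → €7.59
Tennis racket €197.16: sports equipment, €50.00 or more → 5.5% → €10.84
Stainless water bottle €23.99: everything else → 6.5% → €1.56
Total tax = €7.59 + €10.84 + €1.56 = €19.99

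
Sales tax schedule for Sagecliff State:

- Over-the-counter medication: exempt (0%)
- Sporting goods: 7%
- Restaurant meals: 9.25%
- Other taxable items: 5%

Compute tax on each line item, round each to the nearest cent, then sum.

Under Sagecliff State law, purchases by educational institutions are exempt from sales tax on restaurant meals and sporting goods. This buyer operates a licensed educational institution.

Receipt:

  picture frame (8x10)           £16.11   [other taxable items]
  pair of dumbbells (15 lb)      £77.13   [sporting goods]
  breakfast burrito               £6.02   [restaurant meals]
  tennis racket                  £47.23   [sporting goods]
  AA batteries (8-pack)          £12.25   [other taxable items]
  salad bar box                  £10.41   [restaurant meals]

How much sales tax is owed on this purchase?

£1.42

Picture frame (8x10) £16.11: other taxable items → 5% → £0.81
Pair of dumbbells (15 lb) £77.13: sporting goods, buyer-exempt → 0% → £0.00
Breakfast burrito £6.02: restaurant meals, buyer-exempt → 0% → £0.00
Tennis racket £47.23: sporting goods, buyer-exempt → 0% → £0.00
AA batteries (8-pack) £12.25: other taxable items → 5% → £0.61
Salad bar box £10.41: restaurant meals, buyer-exempt → 0% → £0.00
Total tax = £0.81 + £0.61 = £1.42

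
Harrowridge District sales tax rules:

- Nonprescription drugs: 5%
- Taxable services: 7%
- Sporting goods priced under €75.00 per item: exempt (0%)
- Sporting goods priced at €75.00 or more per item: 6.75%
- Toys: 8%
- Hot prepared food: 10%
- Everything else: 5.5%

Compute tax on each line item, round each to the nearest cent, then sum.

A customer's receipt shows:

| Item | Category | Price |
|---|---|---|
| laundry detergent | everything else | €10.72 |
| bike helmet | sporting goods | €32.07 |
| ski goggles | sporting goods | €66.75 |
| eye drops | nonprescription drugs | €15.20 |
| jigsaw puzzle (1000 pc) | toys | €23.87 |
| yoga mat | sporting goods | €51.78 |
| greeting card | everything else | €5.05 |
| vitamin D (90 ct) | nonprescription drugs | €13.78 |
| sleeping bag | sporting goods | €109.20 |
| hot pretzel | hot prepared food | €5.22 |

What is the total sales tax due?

Laundry detergent €10.72: everything else → 5.5% → €0.59
Bike helmet €32.07: sporting goods, under €75.00 → 0% → €0.00
Ski goggles €66.75: sporting goods, under €75.00 → 0% → €0.00
Eye drops €15.20: nonprescription drugs → 5% → €0.76
Jigsaw puzzle (1000 pc) €23.87: toys → 8% → €1.91
Yoga mat €51.78: sporting goods, under €75.00 → 0% → €0.00
Greeting card €5.05: everything else → 5.5% → €0.28
Vitamin D (90 ct) €13.78: nonprescription drugs → 5% → €0.69
Sleeping bag €109.20: sporting goods, €75.00 or more → 6.75% → €7.37
Hot pretzel €5.22: hot prepared food → 10% → €0.52
Total tax = €0.59 + €0.76 + €1.91 + €0.28 + €0.69 + €7.37 + €0.52 = €12.12

€12.12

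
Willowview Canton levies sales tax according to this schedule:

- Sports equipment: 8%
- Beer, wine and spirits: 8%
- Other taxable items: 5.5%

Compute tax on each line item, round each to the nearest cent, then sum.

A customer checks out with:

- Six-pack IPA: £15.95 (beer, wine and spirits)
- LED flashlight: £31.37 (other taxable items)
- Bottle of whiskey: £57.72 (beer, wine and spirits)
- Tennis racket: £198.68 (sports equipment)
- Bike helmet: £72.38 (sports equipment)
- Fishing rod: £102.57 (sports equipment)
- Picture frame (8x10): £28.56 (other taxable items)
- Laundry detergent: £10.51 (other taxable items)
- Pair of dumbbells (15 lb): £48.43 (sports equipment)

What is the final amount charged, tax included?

£609.71

Six-pack IPA £15.95: beer, wine and spirits → 8% → £1.28
LED flashlight £31.37: other taxable items → 5.5% → £1.73
Bottle of whiskey £57.72: beer, wine and spirits → 8% → £4.62
Tennis racket £198.68: sports equipment → 8% → £15.89
Bike helmet £72.38: sports equipment → 8% → £5.79
Fishing rod £102.57: sports equipment → 8% → £8.21
Picture frame (8x10) £28.56: other taxable items → 5.5% → £1.57
Laundry detergent £10.51: other taxable items → 5.5% → £0.58
Pair of dumbbells (15 lb) £48.43: sports equipment → 8% → £3.87
Subtotal = £566.17; tax = £43.54; total due = £609.71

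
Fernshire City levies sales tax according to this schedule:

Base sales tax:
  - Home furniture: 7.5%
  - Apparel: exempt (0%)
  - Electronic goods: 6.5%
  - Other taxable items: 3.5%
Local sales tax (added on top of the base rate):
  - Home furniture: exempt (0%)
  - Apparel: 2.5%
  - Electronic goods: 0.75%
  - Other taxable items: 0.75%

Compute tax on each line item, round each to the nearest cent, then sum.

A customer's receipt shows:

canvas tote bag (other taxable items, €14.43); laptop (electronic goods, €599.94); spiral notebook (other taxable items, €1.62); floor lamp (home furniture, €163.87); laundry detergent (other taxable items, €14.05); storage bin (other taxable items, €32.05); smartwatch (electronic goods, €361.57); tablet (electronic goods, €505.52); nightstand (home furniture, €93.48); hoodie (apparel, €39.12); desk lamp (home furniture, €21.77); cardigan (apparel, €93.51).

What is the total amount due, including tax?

€2074.18

Canvas tote bag €14.43: other taxable items → 3.5% + 0.75% local = 4.25% → €0.61
Laptop €599.94: electronic goods → 6.5% + 0.75% local = 7.25% → €43.50
Spiral notebook €1.62: other taxable items → 3.5% + 0.75% local = 4.25% → €0.07
Floor lamp €163.87: home furniture → 7.5% + 0% local = 7.5% → €12.29
Laundry detergent €14.05: other taxable items → 3.5% + 0.75% local = 4.25% → €0.60
Storage bin €32.05: other taxable items → 3.5% + 0.75% local = 4.25% → €1.36
Smartwatch €361.57: electronic goods → 6.5% + 0.75% local = 7.25% → €26.21
Tablet €505.52: electronic goods → 6.5% + 0.75% local = 7.25% → €36.65
Nightstand €93.48: home furniture → 7.5% + 0% local = 7.5% → €7.01
Hoodie €39.12: apparel → 0% + 2.5% local = 2.5% → €0.98
Desk lamp €21.77: home furniture → 7.5% + 0% local = 7.5% → €1.63
Cardigan €93.51: apparel → 0% + 2.5% local = 2.5% → €2.34
Subtotal = €1940.93; tax = €133.25; total due = €2074.18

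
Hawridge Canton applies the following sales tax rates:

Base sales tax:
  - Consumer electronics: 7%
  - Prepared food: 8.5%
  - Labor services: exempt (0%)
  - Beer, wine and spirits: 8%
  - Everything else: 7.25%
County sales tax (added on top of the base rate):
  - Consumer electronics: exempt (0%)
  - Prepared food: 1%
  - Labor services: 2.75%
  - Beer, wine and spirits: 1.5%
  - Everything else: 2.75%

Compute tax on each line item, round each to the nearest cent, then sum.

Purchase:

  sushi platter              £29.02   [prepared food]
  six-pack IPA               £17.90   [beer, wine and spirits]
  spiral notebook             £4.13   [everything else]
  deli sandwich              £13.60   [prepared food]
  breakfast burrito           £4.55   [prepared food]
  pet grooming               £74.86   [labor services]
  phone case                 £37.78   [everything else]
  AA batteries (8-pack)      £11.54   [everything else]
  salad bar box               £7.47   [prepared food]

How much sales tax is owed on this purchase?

£14.29

Sushi platter £29.02: prepared food → 8.5% + 1% county = 9.5% → £2.76
Six-pack IPA £17.90: beer, wine and spirits → 8% + 1.5% county = 9.5% → £1.70
Spiral notebook £4.13: everything else → 7.25% + 2.75% county = 10% → £0.41
Deli sandwich £13.60: prepared food → 8.5% + 1% county = 9.5% → £1.29
Breakfast burrito £4.55: prepared food → 8.5% + 1% county = 9.5% → £0.43
Pet grooming £74.86: labor services → 0% + 2.75% county = 2.75% → £2.06
Phone case £37.78: everything else → 7.25% + 2.75% county = 10% → £3.78
AA batteries (8-pack) £11.54: everything else → 7.25% + 2.75% county = 10% → £1.15
Salad bar box £7.47: prepared food → 8.5% + 1% county = 9.5% → £0.71
Total tax = £2.76 + £1.70 + £0.41 + £1.29 + £0.43 + £2.06 + £3.78 + £1.15 + £0.71 = £14.29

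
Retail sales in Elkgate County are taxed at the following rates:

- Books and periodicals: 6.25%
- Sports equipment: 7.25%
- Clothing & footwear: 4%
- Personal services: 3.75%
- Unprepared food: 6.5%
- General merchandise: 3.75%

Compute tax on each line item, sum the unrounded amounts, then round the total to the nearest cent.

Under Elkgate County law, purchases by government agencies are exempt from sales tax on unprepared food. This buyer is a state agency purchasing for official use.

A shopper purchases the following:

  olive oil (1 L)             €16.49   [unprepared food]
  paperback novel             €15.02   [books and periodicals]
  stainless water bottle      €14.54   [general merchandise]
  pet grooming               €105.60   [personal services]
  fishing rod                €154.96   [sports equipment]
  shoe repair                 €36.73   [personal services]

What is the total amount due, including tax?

€361.40

Olive oil (1 L) €16.49: unprepared food, buyer-exempt → 0% → €0.00
Paperback novel €15.02: books and periodicals → 6.25% → €0.93875
Stainless water bottle €14.54: general merchandise → 3.75% → €0.54525
Pet grooming €105.60: personal services → 3.75% → €3.96
Fishing rod €154.96: sports equipment → 7.25% → €11.2346
Shoe repair €36.73: personal services → 3.75% → €1.377375
Subtotal = €343.34; unrounded tax = €18.055975 → €18.06; total due = €361.40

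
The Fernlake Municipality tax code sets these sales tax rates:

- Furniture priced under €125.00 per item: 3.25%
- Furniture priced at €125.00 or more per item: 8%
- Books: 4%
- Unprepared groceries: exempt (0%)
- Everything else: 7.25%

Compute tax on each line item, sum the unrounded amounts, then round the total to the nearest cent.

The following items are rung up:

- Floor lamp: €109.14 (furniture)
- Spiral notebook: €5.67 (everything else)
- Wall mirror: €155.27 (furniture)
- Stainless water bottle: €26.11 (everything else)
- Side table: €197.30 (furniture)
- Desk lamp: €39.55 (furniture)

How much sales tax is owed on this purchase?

Floor lamp €109.14: furniture, under €125.00 → 3.25% → €3.54705
Spiral notebook €5.67: everything else → 7.25% → €0.411075
Wall mirror €155.27: furniture, €125.00 or more → 8% → €12.4216
Stainless water bottle €26.11: everything else → 7.25% → €1.892975
Side table €197.30: furniture, €125.00 or more → 8% → €15.784
Desk lamp €39.55: furniture, under €125.00 → 3.25% → €1.285375
Unrounded tax sum = €35.342075 → €35.34

€35.34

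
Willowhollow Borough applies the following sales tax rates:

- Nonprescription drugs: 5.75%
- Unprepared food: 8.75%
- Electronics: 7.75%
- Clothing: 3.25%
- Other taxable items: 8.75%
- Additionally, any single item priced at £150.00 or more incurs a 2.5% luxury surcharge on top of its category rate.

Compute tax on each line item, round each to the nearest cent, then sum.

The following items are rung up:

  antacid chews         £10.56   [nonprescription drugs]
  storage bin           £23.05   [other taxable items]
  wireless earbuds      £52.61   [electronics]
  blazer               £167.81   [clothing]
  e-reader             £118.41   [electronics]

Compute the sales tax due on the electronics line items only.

Wireless earbuds £52.61: electronics → 7.75% → £4.08
E-reader £118.41: electronics → 7.75% → £9.18
Tax on electronics = £4.08 + £9.18 = £13.26

£13.26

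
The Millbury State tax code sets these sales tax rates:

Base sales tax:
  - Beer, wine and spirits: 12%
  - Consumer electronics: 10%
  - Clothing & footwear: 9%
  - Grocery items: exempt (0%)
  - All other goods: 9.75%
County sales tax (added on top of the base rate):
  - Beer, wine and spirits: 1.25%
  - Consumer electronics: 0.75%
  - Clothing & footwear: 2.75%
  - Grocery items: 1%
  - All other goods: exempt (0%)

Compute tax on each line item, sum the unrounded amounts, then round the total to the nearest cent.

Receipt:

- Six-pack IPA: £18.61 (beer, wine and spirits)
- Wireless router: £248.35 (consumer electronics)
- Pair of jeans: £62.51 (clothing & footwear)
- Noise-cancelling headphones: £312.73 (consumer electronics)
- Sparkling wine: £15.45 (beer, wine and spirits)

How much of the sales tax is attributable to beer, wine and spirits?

Six-pack IPA £18.61: beer, wine and spirits → 12% + 1.25% county = 13.25% → £2.465825
Sparkling wine £15.45: beer, wine and spirits → 12% + 1.25% county = 13.25% → £2.047125
Tax on beer, wine and spirits: unrounded sum = £4.51295 → £4.51

£4.51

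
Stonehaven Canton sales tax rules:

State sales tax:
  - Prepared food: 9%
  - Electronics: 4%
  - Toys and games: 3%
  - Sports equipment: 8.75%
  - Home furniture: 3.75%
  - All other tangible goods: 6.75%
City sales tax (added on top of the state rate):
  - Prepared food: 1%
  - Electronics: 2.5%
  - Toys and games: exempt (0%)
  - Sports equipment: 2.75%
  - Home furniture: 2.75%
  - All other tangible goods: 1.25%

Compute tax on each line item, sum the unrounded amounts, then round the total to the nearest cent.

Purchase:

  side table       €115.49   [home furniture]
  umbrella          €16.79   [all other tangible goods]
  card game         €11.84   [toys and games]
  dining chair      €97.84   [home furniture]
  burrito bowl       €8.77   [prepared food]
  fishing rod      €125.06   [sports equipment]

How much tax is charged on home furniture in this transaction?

€13.87

Side table €115.49: home furniture → 3.75% + 2.75% city = 6.5% → €7.50685
Dining chair €97.84: home furniture → 3.75% + 2.75% city = 6.5% → €6.3596
Tax on home furniture: unrounded sum = €13.86645 → €13.87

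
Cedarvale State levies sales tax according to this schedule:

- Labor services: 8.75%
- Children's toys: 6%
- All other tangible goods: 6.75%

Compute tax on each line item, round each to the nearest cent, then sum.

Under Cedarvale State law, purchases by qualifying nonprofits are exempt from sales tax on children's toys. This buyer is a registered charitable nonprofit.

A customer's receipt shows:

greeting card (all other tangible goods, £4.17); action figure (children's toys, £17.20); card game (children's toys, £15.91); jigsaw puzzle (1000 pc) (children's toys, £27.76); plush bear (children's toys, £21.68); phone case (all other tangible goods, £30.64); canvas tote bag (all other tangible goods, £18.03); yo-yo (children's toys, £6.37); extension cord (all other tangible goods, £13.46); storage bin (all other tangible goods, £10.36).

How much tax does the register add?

Greeting card £4.17: all other tangible goods → 6.75% → £0.28
Action figure £17.20: children's toys, buyer-exempt → 0% → £0.00
Card game £15.91: children's toys, buyer-exempt → 0% → £0.00
Jigsaw puzzle (1000 pc) £27.76: children's toys, buyer-exempt → 0% → £0.00
Plush bear £21.68: children's toys, buyer-exempt → 0% → £0.00
Phone case £30.64: all other tangible goods → 6.75% → £2.07
Canvas tote bag £18.03: all other tangible goods → 6.75% → £1.22
Yo-yo £6.37: children's toys, buyer-exempt → 0% → £0.00
Extension cord £13.46: all other tangible goods → 6.75% → £0.91
Storage bin £10.36: all other tangible goods → 6.75% → £0.70
Total tax = £0.28 + £2.07 + £1.22 + £0.91 + £0.70 = £5.18

£5.18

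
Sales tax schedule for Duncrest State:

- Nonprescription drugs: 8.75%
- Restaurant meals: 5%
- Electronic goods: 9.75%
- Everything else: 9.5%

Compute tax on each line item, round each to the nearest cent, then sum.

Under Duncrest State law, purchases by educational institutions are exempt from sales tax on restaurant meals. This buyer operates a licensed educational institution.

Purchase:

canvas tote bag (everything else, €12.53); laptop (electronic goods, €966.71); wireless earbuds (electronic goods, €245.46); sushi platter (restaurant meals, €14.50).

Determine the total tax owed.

Canvas tote bag €12.53: everything else → 9.5% → €1.19
Laptop €966.71: electronic goods → 9.75% → €94.25
Wireless earbuds €245.46: electronic goods → 9.75% → €23.93
Sushi platter €14.50: restaurant meals, buyer-exempt → 0% → €0.00
Total tax = €1.19 + €94.25 + €23.93 = €119.37

€119.37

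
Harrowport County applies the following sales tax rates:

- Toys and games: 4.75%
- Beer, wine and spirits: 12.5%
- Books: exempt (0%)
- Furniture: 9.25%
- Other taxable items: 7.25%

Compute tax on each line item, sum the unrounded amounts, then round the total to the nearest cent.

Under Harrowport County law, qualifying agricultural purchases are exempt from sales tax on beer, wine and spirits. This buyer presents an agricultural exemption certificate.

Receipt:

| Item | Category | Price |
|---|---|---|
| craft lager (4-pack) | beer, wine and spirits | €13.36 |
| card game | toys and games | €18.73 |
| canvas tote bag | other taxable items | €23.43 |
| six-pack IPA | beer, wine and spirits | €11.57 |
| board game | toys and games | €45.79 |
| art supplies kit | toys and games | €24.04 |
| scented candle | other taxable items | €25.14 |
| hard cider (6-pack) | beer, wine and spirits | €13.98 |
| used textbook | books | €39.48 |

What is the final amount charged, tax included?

Craft lager (4-pack) €13.36: beer, wine and spirits, buyer-exempt → 0% → €0.00
Card game €18.73: toys and games → 4.75% → €0.889675
Canvas tote bag €23.43: other taxable items → 7.25% → €1.698675
Six-pack IPA €11.57: beer, wine and spirits, buyer-exempt → 0% → €0.00
Board game €45.79: toys and games → 4.75% → €2.175025
Art supplies kit €24.04: toys and games → 4.75% → €1.1419
Scented candle €25.14: other taxable items → 7.25% → €1.82265
Hard cider (6-pack) €13.98: beer, wine and spirits, buyer-exempt → 0% → €0.00
Used textbook €39.48: books → 0% → €0.00
Subtotal = €215.52; unrounded tax = €7.727925 → €7.73; total due = €223.25

€223.25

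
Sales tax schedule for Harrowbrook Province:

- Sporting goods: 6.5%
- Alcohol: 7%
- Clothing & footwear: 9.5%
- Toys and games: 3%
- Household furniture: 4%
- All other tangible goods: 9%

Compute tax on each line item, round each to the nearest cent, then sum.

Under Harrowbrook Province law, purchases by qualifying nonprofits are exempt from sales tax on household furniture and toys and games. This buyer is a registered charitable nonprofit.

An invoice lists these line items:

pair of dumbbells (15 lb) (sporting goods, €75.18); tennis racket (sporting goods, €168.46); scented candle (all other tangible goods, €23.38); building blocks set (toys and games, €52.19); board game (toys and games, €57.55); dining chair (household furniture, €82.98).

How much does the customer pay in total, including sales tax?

Pair of dumbbells (15 lb) €75.18: sporting goods → 6.5% → €4.89
Tennis racket €168.46: sporting goods → 6.5% → €10.95
Scented candle €23.38: all other tangible goods → 9% → €2.10
Building blocks set €52.19: toys and games, buyer-exempt → 0% → €0.00
Board game €57.55: toys and games, buyer-exempt → 0% → €0.00
Dining chair €82.98: household furniture, buyer-exempt → 0% → €0.00
Subtotal = €459.74; tax = €17.94; total due = €477.68

€477.68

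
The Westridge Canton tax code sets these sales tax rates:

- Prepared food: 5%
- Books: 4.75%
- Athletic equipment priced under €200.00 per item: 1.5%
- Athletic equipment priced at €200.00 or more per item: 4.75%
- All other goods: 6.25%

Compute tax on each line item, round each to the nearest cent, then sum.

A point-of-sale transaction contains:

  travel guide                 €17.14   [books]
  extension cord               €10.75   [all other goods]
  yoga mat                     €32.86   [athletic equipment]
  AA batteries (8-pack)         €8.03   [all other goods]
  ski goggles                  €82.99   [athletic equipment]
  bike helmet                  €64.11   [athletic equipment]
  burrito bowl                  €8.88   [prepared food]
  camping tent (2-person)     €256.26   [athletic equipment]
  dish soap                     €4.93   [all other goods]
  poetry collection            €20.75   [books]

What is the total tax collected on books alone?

Travel guide €17.14: books → 4.75% → €0.81
Poetry collection €20.75: books → 4.75% → €0.99
Tax on books = €0.81 + €0.99 = €1.80

€1.80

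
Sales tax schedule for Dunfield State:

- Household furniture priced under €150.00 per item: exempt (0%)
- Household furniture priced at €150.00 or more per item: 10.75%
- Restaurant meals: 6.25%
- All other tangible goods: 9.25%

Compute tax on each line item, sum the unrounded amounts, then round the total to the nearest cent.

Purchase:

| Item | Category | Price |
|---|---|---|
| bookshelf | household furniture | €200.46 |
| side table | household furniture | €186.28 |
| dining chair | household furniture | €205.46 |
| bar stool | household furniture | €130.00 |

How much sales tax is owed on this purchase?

€63.66

Bookshelf €200.46: household furniture, €150.00 or more → 10.75% → €21.54945
Side table €186.28: household furniture, €150.00 or more → 10.75% → €20.0251
Dining chair €205.46: household furniture, €150.00 or more → 10.75% → €22.08695
Bar stool €130.00: household furniture, under €150.00 → 0% → €0.00
Unrounded tax sum = €63.6615 → €63.66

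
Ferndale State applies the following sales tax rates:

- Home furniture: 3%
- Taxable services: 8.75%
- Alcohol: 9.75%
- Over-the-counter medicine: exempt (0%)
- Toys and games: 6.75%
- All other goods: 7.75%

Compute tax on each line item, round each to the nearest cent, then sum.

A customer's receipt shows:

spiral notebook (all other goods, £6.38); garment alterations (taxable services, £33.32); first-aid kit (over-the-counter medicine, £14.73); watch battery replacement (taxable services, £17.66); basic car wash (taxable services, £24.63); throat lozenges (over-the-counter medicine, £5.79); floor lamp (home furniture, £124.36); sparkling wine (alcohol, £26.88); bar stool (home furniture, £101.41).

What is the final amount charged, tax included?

£371.67

Spiral notebook £6.38: all other goods → 7.75% → £0.49
Garment alterations £33.32: taxable services → 8.75% → £2.92
First-aid kit £14.73: over-the-counter medicine → 0% → £0.00
Watch battery replacement £17.66: taxable services → 8.75% → £1.55
Basic car wash £24.63: taxable services → 8.75% → £2.16
Throat lozenges £5.79: over-the-counter medicine → 0% → £0.00
Floor lamp £124.36: home furniture → 3% → £3.73
Sparkling wine £26.88: alcohol → 9.75% → £2.62
Bar stool £101.41: home furniture → 3% → £3.04
Subtotal = £355.16; tax = £16.51; total due = £371.67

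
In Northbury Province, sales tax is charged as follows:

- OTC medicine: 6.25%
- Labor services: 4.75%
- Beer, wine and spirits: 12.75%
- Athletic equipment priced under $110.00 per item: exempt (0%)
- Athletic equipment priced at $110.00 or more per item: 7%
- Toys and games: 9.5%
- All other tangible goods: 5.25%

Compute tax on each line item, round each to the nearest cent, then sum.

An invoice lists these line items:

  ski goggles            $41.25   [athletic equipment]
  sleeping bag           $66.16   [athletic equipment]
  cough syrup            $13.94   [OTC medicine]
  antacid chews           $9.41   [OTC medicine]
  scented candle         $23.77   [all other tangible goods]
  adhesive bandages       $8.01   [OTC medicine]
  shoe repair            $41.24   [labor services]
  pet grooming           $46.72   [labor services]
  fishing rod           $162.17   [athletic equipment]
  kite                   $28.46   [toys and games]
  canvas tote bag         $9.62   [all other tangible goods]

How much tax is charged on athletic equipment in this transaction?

Ski goggles $41.25: athletic equipment, under $110.00 → 0% → $0.00
Sleeping bag $66.16: athletic equipment, under $110.00 → 0% → $0.00
Fishing rod $162.17: athletic equipment, $110.00 or more → 7% → $11.35
Tax on athletic equipment = $0.00 + $0.00 + $11.35 = $11.35

$11.35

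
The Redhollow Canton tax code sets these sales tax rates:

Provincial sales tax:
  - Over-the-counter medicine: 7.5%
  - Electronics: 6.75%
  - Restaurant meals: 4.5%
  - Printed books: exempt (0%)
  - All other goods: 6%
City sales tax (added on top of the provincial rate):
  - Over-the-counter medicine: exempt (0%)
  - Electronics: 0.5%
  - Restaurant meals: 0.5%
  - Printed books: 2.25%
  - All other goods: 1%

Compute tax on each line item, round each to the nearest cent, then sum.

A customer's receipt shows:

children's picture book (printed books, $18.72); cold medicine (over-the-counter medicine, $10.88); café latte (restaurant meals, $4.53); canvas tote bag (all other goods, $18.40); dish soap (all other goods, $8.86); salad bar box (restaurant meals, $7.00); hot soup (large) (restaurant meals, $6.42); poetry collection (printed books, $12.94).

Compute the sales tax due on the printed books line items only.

$0.71

Children's picture book $18.72: printed books → 0% + 2.25% city = 2.25% → $0.42
Poetry collection $12.94: printed books → 0% + 2.25% city = 2.25% → $0.29
Tax on printed books = $0.42 + $0.29 = $0.71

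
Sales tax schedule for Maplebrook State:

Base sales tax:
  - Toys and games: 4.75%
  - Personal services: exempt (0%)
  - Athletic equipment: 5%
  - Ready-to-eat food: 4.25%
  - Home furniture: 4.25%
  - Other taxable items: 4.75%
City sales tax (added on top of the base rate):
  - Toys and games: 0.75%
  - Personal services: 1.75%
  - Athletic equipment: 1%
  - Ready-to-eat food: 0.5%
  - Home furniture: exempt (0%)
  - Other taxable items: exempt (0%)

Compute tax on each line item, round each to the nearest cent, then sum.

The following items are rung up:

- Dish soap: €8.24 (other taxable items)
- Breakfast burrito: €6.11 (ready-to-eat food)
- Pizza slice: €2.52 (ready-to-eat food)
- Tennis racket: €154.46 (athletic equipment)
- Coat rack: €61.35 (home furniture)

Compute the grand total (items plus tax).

Dish soap €8.24: other taxable items → 4.75% + 0% city = 4.75% → €0.39
Breakfast burrito €6.11: ready-to-eat food → 4.25% + 0.5% city = 4.75% → €0.29
Pizza slice €2.52: ready-to-eat food → 4.25% + 0.5% city = 4.75% → €0.12
Tennis racket €154.46: athletic equipment → 5% + 1% city = 6% → €9.27
Coat rack €61.35: home furniture → 4.25% + 0% city = 4.25% → €2.61
Subtotal = €232.68; tax = €12.68; total due = €245.36

€245.36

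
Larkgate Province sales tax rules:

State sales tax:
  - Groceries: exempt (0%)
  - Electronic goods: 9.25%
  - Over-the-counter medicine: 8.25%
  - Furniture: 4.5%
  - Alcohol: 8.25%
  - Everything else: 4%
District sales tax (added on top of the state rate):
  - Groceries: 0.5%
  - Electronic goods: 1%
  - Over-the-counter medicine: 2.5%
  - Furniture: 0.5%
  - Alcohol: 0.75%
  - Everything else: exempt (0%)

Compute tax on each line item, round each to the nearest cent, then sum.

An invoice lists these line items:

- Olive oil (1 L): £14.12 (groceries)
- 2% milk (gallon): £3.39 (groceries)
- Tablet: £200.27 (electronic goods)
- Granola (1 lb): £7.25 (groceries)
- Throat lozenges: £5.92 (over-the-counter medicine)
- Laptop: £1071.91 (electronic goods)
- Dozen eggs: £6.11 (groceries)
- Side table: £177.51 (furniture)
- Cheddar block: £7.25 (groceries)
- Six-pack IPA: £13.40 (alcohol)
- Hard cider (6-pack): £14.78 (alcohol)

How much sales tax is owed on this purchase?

£142.66

Olive oil (1 L) £14.12: groceries → 0% + 0.5% district = 0.5% → £0.07
2% milk (gallon) £3.39: groceries → 0% + 0.5% district = 0.5% → £0.02
Tablet £200.27: electronic goods → 9.25% + 1% district = 10.25% → £20.53
Granola (1 lb) £7.25: groceries → 0% + 0.5% district = 0.5% → £0.04
Throat lozenges £5.92: over-the-counter medicine → 8.25% + 2.5% district = 10.75% → £0.64
Laptop £1071.91: electronic goods → 9.25% + 1% district = 10.25% → £109.87
Dozen eggs £6.11: groceries → 0% + 0.5% district = 0.5% → £0.03
Side table £177.51: furniture → 4.5% + 0.5% district = 5% → £8.88
Cheddar block £7.25: groceries → 0% + 0.5% district = 0.5% → £0.04
Six-pack IPA £13.40: alcohol → 8.25% + 0.75% district = 9% → £1.21
Hard cider (6-pack) £14.78: alcohol → 8.25% + 0.75% district = 9% → £1.33
Total tax = £0.07 + £0.02 + £20.53 + £0.04 + £0.64 + £109.87 + £0.03 + £8.88 + £0.04 + £1.21 + £1.33 = £142.66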